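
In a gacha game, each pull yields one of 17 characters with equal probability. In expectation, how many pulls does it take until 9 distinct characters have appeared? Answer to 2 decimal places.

Going from k to k+1 distinct takes a geometric number of pulls with mean 17/(17-k).
Sum over k = 0,...,8: E = 17/17 + 17/16 + 17/15 + ... + 17/10 + 17/9 = 12.269.

12.27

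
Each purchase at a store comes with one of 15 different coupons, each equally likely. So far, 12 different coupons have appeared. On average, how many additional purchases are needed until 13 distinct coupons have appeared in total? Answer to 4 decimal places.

From k distinct to k+1 distinct takes on average 15/(15-k) purchases.
Only the k = 12 term is needed: E = 15/3 = 5.00000.

5.0000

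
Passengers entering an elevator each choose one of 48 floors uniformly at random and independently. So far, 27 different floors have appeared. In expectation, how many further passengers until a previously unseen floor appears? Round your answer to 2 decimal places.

Each passenger yields a new floor with probability (48-27)/48 = 21/48, so the wait is geometric with mean 48/21.
E = 48/21 = 2.286.

2.29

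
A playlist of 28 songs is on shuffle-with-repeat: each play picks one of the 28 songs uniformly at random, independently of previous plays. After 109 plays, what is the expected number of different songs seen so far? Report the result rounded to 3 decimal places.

For each song, P(seen in 109 plays) = 1 - (27/28)^109 = 0.9810.
By linearity of expectation, E[distinct seen] = 28·(1 - (27/28)^109) = 27.4684.

27.468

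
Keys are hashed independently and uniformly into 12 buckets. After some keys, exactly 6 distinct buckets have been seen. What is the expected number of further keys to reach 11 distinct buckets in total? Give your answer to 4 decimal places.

From k distinct to k+1 distinct takes on average 12/(12-k) keys.
Sum over k = 6,...,10: E = 12/6 + 12/5 + 12/4 + 12/3 + 12/2 = 17.40000.

17.4000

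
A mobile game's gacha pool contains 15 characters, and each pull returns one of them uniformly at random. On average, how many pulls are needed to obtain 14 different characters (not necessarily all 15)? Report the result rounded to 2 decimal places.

34.77

With k distinct characters already seen, the next new one arrives after an expected 15/(15-k) pulls.
Sum over k = 0,...,13: E = 15/15 + 15/14 + 15/13 + ... + 15/3 + 15/2 = 34.773.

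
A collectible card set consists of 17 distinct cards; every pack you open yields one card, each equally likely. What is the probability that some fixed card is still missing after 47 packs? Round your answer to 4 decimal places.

On each pack the fixed card fails to appear with probability 16/17.
P(still missing after 47) = (16/17)^47 = 0.05788.

0.0579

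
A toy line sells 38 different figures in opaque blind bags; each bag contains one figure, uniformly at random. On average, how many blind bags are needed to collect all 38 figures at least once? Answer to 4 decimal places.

Split into phases: going from k distinct to k+1 distinct takes on average 38/(38-k) blind bags.
E[T] = 38/38 + 38/37 + 38/36 + ... + 38/2 + 38/1 = 38·H_{38}.
H_{38} = 4.22790, so E[T] = 160.66028.

160.6603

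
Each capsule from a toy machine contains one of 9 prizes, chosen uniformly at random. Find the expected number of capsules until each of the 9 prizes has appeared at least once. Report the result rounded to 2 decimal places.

Split into phases: going from k distinct to k+1 distinct takes on average 9/(9-k) capsules.
E[T] = 9/9 + 9/8 + 9/7 + ... + 9/2 + 9/1 = 9·H_{9}.
H_{9} = 2.829, so E[T] = 25.461.

25.46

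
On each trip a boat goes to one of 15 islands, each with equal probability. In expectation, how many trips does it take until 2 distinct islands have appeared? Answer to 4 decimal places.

Going from k to k+1 distinct takes a geometric number of trips with mean 15/(15-k).
Sum over k = 0,...,1: E = 15/15 + 15/14 = 2.07143.

2.0714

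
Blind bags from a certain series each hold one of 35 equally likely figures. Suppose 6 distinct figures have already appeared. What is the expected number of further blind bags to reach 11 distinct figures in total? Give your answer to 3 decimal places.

6.499

With k distinct figures already seen, the next new one takes an expected 35/(35-k) blind bags.
Sum over k = 6,...,10: E = 35/29 + 35/28 + 35/27 + 35/26 + 35/25 = 6.4993.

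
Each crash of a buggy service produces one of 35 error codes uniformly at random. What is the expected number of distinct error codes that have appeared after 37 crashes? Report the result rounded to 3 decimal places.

For each error code, P(seen in 37 crashes) = 1 - (34/35)^37 = 0.6579.
By linearity of expectation, E[distinct seen] = 35·(1 - (34/35)^37) = 23.0251.

23.025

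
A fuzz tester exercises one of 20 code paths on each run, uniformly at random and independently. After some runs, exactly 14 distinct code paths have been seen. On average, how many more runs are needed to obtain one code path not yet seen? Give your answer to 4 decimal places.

The number of runs until the next new code path is geometric with success probability 6/20, so its mean is 20/6.
E = 20/6 = 3.33333.

3.3333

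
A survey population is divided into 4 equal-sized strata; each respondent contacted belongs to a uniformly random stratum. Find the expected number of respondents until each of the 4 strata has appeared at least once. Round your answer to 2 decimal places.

8.33

Split into phases: going from k distinct to k+1 distinct takes on average 4/(4-k) respondents.
E[T] = 4/4 + 4/3 + 4/2 + 4/1 = 4·H_{4}.
H_{4} = 2.083, so E[T] = 8.333.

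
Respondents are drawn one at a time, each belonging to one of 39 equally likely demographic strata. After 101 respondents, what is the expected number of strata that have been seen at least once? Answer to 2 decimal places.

For each stratum, P(seen in 101 respondents) = 1 - (38/39)^101 = 0.927.
By linearity of expectation, E[distinct seen] = 39·(1 - (38/39)^101) = 36.171.

36.17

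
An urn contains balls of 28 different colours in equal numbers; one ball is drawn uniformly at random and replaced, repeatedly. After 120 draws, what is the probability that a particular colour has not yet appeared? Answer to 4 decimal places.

0.0127

On each draw the fixed colour fails to appear with probability 27/28.
P(still missing after 120) = (27/28)^120 = 0.01273.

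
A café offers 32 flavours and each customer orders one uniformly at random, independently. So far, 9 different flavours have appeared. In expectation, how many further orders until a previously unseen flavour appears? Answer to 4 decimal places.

The number of orders until the next new flavour is geometric with success probability 23/32, so its mean is 32/23.
E = 32/23 = 1.39130.

1.3913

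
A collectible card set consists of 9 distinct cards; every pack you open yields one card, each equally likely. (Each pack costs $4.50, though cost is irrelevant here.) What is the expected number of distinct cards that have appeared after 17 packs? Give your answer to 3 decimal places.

For each card, P(seen in 17 packs) = 1 - (8/9)^17 = 0.8650.
By linearity of expectation, E[distinct seen] = 9·(1 - (8/9)^17) = 7.7848.

7.785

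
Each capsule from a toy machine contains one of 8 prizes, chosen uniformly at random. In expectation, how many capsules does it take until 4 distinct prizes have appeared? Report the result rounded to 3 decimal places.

5.076

With k distinct prizes already seen, the next new one arrives after an expected 8/(8-k) capsules.
Sum over k = 0,...,3: E = 8/8 + 8/7 + 8/6 + 8/5 = 5.0762.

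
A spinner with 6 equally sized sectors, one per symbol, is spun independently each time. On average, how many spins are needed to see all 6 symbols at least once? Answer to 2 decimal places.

Split into phases: going from k distinct to k+1 distinct takes on average 6/(6-k) spins.
E[T] = 6/6 + 6/5 + 6/4 + 6/3 + 6/2 + 6/1 = 6·H_{6}.
H_{6} = 2.450, so E[T] = 14.700.

14.70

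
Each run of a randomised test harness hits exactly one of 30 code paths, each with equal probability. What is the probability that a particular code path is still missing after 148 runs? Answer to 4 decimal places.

0.0066

On each run the fixed code path fails to appear with probability 29/30.
P(still missing after 148) = (29/30)^148 = 0.00662.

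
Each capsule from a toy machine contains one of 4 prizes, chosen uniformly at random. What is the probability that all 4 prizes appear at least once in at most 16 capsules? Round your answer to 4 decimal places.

0.9600

Let A_i be the event that prize i is missing after 16 capsules. By inclusion–exclusion on the A_i,
P(all seen) = Σ_{j=0}^{4} (-1)^j C(4,j)((4-j)/4)^16
= 1.00000 - 0.04009 + 0.00009 - 0.00000 + 0.00000
= 0.96000.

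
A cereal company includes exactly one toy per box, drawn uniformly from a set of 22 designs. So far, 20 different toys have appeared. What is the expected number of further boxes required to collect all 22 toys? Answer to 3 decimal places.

33.000

The wait to go from k to k+1 distinct toys is geometric with mean 22/(22-k).
Sum over k = 20,...,21: E = 22/2 + 22/1 = 33.0000.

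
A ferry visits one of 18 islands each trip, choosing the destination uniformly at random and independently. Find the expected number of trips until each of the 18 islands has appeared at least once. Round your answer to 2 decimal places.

Split into phases: going from k distinct to k+1 distinct takes on average 18/(18-k) trips.
E[T] = 18/18 + 18/17 + 18/16 + ... + 18/2 + 18/1 = 18·H_{18}.
H_{18} = 3.495, so E[T] = 62.912.

62.91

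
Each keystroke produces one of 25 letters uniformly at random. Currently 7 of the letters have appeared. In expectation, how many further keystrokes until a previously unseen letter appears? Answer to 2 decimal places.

1.39

The number of keystrokes until the next new letter is geometric with success probability 18/25, so its mean is 25/18.
E = 25/18 = 1.389.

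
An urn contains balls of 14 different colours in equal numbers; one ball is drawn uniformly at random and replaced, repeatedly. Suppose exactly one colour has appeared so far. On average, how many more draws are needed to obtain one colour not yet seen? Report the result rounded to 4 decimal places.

1.0769

The number of draws until the next new colour is geometric with success probability 13/14, so its mean is 14/13.
E = 14/13 = 1.07692.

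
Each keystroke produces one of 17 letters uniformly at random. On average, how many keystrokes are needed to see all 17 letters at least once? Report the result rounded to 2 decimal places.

58.47

After k distinct letters have appeared, the next keystroke gives a new one with probability (17-k)/17, so the expected wait for the (k+1)-th is 17/(17-k).
E[T] = 17/17 + 17/16 + 17/15 + ... + 17/2 + 17/1 = 17·H_{17}.
H_{17} = 3.440, so E[T] = 58.472.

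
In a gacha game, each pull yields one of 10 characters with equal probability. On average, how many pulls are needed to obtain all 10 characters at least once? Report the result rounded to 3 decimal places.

After k distinct characters have appeared, the next pull gives a new one with probability (10-k)/10, so the expected wait for the (k+1)-th is 10/(10-k).
E[T] = 10/10 + 10/9 + 10/8 + ... + 10/2 + 10/1 = 10·H_{10}.
H_{10} = 2.9290, so E[T] = 29.2897.

29.290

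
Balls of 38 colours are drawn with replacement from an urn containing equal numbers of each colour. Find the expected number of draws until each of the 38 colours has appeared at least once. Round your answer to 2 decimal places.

The wait to go from k to k+1 distinct colours is geometric with mean 38/(38-k).
E[T] = 38/38 + 38/37 + 38/36 + ... + 38/2 + 38/1 = 38·H_{38}.
H_{38} = 4.228, so E[T] = 160.660.

160.66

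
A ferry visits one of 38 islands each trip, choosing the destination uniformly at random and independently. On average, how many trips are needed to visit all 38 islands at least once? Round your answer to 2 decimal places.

160.66

The wait to go from k to k+1 distinct islands is geometric with mean 38/(38-k).
E[T] = 38/38 + 38/37 + 38/36 + ... + 38/2 + 38/1 = 38·H_{38}.
H_{38} = 4.228, so E[T] = 160.660.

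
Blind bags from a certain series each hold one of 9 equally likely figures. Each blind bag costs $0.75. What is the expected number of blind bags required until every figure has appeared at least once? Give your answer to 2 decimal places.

Split into phases: going from k distinct to k+1 distinct takes on average 9/(9-k) blind bags.
E[T] = 9/9 + 9/8 + 9/7 + ... + 9/2 + 9/1 = 9·H_{9}.
H_{9} = 2.829, so E[T] = 25.461.

25.46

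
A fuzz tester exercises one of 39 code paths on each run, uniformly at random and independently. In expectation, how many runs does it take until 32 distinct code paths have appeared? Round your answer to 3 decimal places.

64.767

Going from k to k+1 distinct takes a geometric number of runs with mean 39/(39-k).
Sum over k = 0,...,31: E = 39/39 + 39/38 + 39/37 + ... + 39/9 + 39/8 = 64.7667.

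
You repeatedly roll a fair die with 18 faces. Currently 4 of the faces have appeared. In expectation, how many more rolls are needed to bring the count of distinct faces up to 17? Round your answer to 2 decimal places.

40.53

From k distinct to k+1 distinct takes on average 18/(18-k) rolls.
Sum over k = 4,...,16: E = 18/14 + 18/13 + 18/12 + ... + 18/3 + 18/2 = 40.528.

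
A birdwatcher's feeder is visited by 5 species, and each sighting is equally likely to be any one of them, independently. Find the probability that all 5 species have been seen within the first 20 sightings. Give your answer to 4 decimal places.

0.9427

Let A_i be the event that species i is missing after 20 sightings. By inclusion–exclusion on the A_i,
P(all seen) = Σ_{j=0}^{5} (-1)^j C(5,j)((5-j)/5)^20
= 1.00000 - 0.05765 + 0.00037 - 0.00000 + 0.00000 - 0.00000
= 0.94272.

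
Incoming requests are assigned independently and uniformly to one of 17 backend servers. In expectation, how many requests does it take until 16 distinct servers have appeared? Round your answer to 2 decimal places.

With k distinct servers already seen, the next new one arrives after an expected 17/(17-k) requests.
Sum over k = 0,...,15: E = 17/17 + 17/16 + 17/15 + ... + 17/3 + 17/2 = 41.472.

41.47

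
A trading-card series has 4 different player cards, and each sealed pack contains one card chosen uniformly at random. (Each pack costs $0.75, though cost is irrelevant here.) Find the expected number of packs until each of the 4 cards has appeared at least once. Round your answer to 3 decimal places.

8.333

Split into phases: going from k distinct to k+1 distinct takes on average 4/(4-k) packs.
E[T] = 4/4 + 4/3 + 4/2 + 4/1 = 4·H_{4}.
H_{4} = 2.0833, so E[T] = 8.3333.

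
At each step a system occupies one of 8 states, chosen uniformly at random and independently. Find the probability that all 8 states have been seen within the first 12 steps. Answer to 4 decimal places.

0.0933

By inclusion–exclusion over which states are missing,
P(all seen) = Σ_{j=0}^{8} (-1)^j C(8,j)((8-j)/8)^12
= 1.00000 - 1.61134 + 0.88694 - 0.19895 + 0.01709 - 0.00043 + 0.00000 - 0.00000 + 0.00000
= 0.09331.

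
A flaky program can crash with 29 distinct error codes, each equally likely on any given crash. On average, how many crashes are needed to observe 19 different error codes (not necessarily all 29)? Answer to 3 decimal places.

29.948

With k distinct error codes already seen, the next new one arrives after an expected 29/(29-k) crashes.
Sum over k = 0,...,18: E = 29/29 + 29/28 + 29/27 + ... + 29/12 + 29/11 = 29.9479.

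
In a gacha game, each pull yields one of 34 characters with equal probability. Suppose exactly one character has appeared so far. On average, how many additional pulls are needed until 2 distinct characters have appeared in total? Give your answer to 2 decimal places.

1.03

The wait to go from k to k+1 distinct characters is geometric with mean 34/(34-k).
Only the k = 1 term is needed: E = 34/33 = 1.030.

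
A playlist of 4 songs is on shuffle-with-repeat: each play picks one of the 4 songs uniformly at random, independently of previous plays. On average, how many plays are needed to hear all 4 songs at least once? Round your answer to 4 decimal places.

8.3333

After k distinct songs have appeared, the next play gives a new one with probability (4-k)/4, so the expected wait for the (k+1)-th is 4/(4-k).
E[T] = 4/4 + 4/3 + 4/2 + 4/1 = 4·H_{4}.
H_{4} = 2.08333, so E[T] = 8.33333.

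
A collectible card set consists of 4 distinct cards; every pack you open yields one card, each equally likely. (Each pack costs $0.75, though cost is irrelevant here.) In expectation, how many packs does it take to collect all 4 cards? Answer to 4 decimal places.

8.3333

Split into phases: going from k distinct to k+1 distinct takes on average 4/(4-k) packs.
E[T] = 4/4 + 4/3 + 4/2 + 4/1 = 4·H_{4}.
H_{4} = 2.08333, so E[T] = 8.33333.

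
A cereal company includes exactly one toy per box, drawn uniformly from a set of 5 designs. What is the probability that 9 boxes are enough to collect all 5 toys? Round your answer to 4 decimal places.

Let A_i be the event that toy i is missing after 9 boxes. By inclusion–exclusion on the A_i,
P(all seen) = Σ_{j=0}^{5} (-1)^j C(5,j)((5-j)/5)^9
= 1.00000 - 0.67109 + 0.10078 - 0.00262 + 0.00000 - 0.00000
= 0.42707.

0.4271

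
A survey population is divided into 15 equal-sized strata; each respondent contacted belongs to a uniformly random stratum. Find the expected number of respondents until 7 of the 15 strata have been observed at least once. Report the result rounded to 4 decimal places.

9.0056

With k distinct strata already seen, the next new one arrives after an expected 15/(15-k) respondents.
Sum over k = 0,...,6: E = 15/15 + 15/14 + 15/13 + ... + 15/10 + 15/9 = 9.00558.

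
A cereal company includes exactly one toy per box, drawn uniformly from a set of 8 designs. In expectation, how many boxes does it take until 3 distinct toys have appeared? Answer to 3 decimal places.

With k distinct toys already seen, the next new one arrives after an expected 8/(8-k) boxes.
Sum over k = 0,...,2: E = 8/8 + 8/7 + 8/6 = 3.4762.

3.476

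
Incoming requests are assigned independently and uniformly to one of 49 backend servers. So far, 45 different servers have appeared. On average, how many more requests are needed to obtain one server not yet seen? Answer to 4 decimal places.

12.2500

Each request yields a new server with probability (49-45)/49 = 4/49, so the wait is geometric with mean 49/4.
E = 49/4 = 12.25000.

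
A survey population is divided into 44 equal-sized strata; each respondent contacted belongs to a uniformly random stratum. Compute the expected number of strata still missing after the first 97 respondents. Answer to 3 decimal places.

For each stratum, P(unseen after 97) = (43/44)^97 = 0.1075.
By linearity of expectation, E[unseen] = 44·(43/44)^97 = 4.7313.

4.731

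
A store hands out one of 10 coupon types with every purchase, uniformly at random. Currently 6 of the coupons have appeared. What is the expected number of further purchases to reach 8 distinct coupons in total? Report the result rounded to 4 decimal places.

5.8333

From k distinct to k+1 distinct takes on average 10/(10-k) purchases.
Sum over k = 6,...,7: E = 10/4 + 10/3 = 5.83333.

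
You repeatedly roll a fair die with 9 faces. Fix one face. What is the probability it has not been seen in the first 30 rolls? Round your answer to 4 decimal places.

Each roll misses the fixed face with probability (9-1)/9 = 8/9, independently.
P(still missing after 30) = (8/9)^30 = 0.02920.

0.0292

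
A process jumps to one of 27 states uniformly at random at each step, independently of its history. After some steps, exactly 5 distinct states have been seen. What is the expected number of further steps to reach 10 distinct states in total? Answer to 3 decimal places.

From k distinct to k+1 distinct takes on average 27/(27-k) steps.
Sum over k = 5,...,9: E = 27/22 + 27/21 + 27/20 + 27/19 + 27/18 = 6.7840.

6.784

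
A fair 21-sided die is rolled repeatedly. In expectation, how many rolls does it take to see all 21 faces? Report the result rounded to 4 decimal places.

76.5525

Split into phases: going from k distinct to k+1 distinct takes on average 21/(21-k) rolls.
E[T] = 21/21 + 21/20 + 21/19 + ... + 21/2 + 21/1 = 21·H_{21}.
H_{21} = 3.64536, so E[T] = 76.55253.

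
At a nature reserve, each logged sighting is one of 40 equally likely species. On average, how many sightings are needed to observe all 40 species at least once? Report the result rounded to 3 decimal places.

171.142

Split into phases: going from k distinct to k+1 distinct takes on average 40/(40-k) sightings.
E[T] = 40/40 + 40/39 + 40/38 + ... + 40/2 + 40/1 = 40·H_{40}.
H_{40} = 4.2785, so E[T] = 171.1417.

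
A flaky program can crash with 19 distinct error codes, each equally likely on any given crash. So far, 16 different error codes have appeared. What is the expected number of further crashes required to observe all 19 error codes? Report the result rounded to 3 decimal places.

34.833

With k distinct error codes already seen, the next new one takes an expected 19/(19-k) crashes.
Sum over k = 16,...,18: E = 19/3 + 19/2 + 19/1 = 34.8333.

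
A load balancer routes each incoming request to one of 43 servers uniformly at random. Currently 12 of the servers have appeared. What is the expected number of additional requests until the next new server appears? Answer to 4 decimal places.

The number of requests until the next new server is geometric with success probability 31/43, so its mean is 43/31.
E = 43/31 = 1.38710.

1.3871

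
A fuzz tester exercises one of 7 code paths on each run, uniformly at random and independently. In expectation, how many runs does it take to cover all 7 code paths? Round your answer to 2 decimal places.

18.15

After k distinct code paths have appeared, the next run gives a new one with probability (7-k)/7, so the expected wait for the (k+1)-th is 7/(7-k).
E[T] = 7/7 + 7/6 + 7/5 + ... + 7/2 + 7/1 = 7·H_{7}.
H_{7} = 2.593, so E[T] = 18.150.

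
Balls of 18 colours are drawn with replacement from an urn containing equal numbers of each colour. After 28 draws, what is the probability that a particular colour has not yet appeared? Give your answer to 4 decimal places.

Each draw misses the fixed colour with probability (18-1)/18 = 17/18, independently.
P(still missing after 28) = (17/18)^28 = 0.20181.

0.2018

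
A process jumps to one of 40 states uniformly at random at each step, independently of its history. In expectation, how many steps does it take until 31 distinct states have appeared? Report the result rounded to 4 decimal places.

Going from k to k+1 distinct takes a geometric number of steps with mean 40/(40-k).
Sum over k = 0,...,30: E = 40/40 + 40/39 + 40/38 + ... + 40/11 + 40/10 = 57.98299.

57.9830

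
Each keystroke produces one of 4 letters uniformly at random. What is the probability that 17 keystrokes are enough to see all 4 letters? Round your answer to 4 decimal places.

0.9700

By inclusion–exclusion over which letters are missing,
P(all seen) = Σ_{j=0}^{4} (-1)^j C(4,j)((4-j)/4)^17
= 1.00000 - 0.03007 + 0.00005 - 0.00000 + 0.00000
= 0.96998.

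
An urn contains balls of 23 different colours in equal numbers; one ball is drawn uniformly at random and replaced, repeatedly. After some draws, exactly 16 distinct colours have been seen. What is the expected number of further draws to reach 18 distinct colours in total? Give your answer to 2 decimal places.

With k distinct colours already seen, the next new one takes an expected 23/(23-k) draws.
Sum over k = 16,...,17: E = 23/7 + 23/6 = 7.119.

7.12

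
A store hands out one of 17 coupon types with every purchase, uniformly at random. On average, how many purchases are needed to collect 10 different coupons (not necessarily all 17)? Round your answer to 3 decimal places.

14.394

With k distinct coupons already seen, the next new one arrives after an expected 17/(17-k) purchases.
Sum over k = 0,...,9: E = 17/17 + 17/16 + 17/15 + ... + 17/9 + 17/8 = 14.3938.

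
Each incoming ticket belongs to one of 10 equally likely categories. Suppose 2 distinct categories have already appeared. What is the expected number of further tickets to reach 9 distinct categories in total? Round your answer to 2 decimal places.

With k distinct categories already seen, the next new one takes an expected 10/(10-k) tickets.
Sum over k = 2,...,8: E = 10/8 + 10/7 + 10/6 + ... + 10/3 + 10/2 = 17.179.

17.18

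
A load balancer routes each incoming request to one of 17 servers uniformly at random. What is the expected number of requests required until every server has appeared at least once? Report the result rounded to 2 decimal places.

Split into phases: going from k distinct to k+1 distinct takes on average 17/(17-k) requests.
E[T] = 17/17 + 17/16 + 17/15 + ... + 17/2 + 17/1 = 17·H_{17}.
H_{17} = 3.440, so E[T] = 58.472.

58.47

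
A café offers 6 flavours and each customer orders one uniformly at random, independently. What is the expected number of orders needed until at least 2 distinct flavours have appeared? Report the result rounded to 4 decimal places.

Going from k to k+1 distinct takes a geometric number of orders with mean 6/(6-k).
Sum over k = 0,...,1: E = 6/6 + 6/5 = 2.20000.

2.2000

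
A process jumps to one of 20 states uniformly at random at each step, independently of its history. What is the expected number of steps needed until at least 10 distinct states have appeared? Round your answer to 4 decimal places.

13.3754

Going from k to k+1 distinct takes a geometric number of steps with mean 20/(20-k).
Sum over k = 0,...,9: E = 20/20 + 20/19 + 20/18 + ... + 20/12 + 20/11 = 13.37543.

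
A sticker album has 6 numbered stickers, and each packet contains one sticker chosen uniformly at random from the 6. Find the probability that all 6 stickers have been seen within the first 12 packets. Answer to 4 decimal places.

Let A_i be the event that sticker i is missing after 12 packets. By inclusion–exclusion on the A_i,
P(all seen) = Σ_{j=0}^{6} (-1)^j C(6,j)((6-j)/6)^12
= 1.00000 - 0.67294 + 0.11561 - 0.00488 + 0.00003 - 0.00000 + 0.00000
= 0.43782.

0.4378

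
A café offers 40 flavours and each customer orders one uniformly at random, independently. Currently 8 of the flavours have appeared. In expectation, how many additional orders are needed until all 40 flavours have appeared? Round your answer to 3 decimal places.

162.340

With k distinct flavours already seen, the next new one takes an expected 40/(40-k) orders.
Sum over k = 8,...,39: E = 40/32 + 40/31 + 40/30 + ... + 40/2 + 40/1 = 162.3398.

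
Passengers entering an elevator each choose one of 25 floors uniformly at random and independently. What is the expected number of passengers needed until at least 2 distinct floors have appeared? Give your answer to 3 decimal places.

2.042

Going from k to k+1 distinct takes a geometric number of passengers with mean 25/(25-k).
Sum over k = 0,...,1: E = 25/25 + 25/24 = 2.0417.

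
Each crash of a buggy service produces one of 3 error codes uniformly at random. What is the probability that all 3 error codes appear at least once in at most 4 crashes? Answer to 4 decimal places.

0.4444

By inclusion–exclusion over which error codes are missing,
P(all seen) = Σ_{j=0}^{3} (-1)^j C(3,j)((3-j)/3)^4
= 1.00000 - 0.59259 + 0.03704 - 0.00000
= 0.44444.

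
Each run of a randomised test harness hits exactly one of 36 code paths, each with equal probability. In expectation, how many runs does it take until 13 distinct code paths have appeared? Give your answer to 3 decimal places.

Going from k to k+1 distinct takes a geometric number of runs with mean 36/(36-k).
Sum over k = 0,...,12: E = 36/36 + 36/35 + 36/34 + ... + 36/25 + 36/24 = 15.8496.

15.850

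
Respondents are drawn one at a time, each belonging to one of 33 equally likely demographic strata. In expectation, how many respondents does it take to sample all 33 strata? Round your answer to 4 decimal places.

134.9303

The wait to go from k to k+1 distinct strata is geometric with mean 33/(33-k).
E[T] = 33/33 + 33/32 + 33/31 + ... + 33/2 + 33/1 = 33·H_{33}.
H_{33} = 4.08880, so E[T] = 134.93034.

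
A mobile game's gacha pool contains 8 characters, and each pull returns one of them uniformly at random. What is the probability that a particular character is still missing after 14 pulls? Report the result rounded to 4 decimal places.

0.1542

Each pull misses the fixed character with probability (8-1)/8 = 7/8, independently.
P(still missing after 14) = (7/8)^14 = 0.15421.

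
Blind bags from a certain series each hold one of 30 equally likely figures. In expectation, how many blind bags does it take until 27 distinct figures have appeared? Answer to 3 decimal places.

64.850

With k distinct figures already seen, the next new one arrives after an expected 30/(30-k) blind bags.
Sum over k = 0,...,26: E = 30/30 + 30/29 + 30/28 + ... + 30/5 + 30/4 = 64.8496.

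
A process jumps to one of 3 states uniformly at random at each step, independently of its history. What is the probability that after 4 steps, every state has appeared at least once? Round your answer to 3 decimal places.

Let A_i be the event that state i is missing after 4 steps. By inclusion–exclusion on the A_i,
P(all seen) = Σ_{j=0}^{3} (-1)^j C(3,j)((3-j)/3)^4
= 1.0000 - 0.5926 + 0.0370 - 0.0000
= 0.4444.

0.444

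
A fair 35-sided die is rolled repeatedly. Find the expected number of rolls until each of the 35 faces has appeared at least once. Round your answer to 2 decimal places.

Split into phases: going from k distinct to k+1 distinct takes on average 35/(35-k) rolls.
E[T] = 35/35 + 35/34 + 35/33 + ... + 35/2 + 35/1 = 35·H_{35}.
H_{35} = 4.147, so E[T] = 145.137.

145.14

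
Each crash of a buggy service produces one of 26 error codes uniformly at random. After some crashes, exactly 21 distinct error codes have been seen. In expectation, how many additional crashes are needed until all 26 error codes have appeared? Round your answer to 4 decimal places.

59.3667

The wait to go from k to k+1 distinct error codes is geometric with mean 26/(26-k).
Sum over k = 21,...,25: E = 26/5 + 26/4 + 26/3 + 26/2 + 26/1 = 59.36667.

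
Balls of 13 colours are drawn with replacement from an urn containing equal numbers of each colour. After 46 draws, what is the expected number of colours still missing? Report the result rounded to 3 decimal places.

0.327

For each colour, P(unseen after 46) = (12/13)^46 = 0.0252.
By linearity of expectation, E[unseen] = 13·(12/13)^46 = 0.3273.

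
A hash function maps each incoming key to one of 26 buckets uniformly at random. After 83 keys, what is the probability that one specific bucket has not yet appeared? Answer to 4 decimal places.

0.0386

Each key misses the fixed bucket with probability (26-1)/26 = 25/26, independently.
P(still missing after 83) = (25/26)^83 = 0.03857.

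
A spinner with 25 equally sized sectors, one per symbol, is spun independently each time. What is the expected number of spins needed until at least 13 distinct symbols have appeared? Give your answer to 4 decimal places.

Going from k to k+1 distinct takes a geometric number of spins with mean 25/(25-k).
Sum over k = 0,...,12: E = 25/25 + 25/24 + 25/23 + ... + 25/14 + 25/13 = 17.81869.

17.8187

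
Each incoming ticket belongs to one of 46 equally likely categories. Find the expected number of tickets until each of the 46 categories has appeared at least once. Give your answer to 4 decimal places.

Split into phases: going from k distinct to k+1 distinct takes on average 46/(46-k) tickets.
E[T] = 46/46 + 46/45 + 46/44 + ... + 46/2 + 46/1 = 46·H_{46}.
H_{46} = 4.41669, so E[T] = 203.16761.

203.1676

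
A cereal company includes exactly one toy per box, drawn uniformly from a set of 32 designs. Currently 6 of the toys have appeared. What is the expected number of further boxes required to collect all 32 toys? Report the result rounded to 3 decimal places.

123.341

From k distinct to k+1 distinct takes on average 32/(32-k) boxes.
Sum over k = 6,...,31: E = 32/26 + 32/25 + 32/24 + ... + 32/2 + 32/1 = 123.3414.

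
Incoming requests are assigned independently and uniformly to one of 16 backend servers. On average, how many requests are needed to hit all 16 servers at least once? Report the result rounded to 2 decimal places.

The wait to go from k to k+1 distinct servers is geometric with mean 16/(16-k).
E[T] = 16/16 + 16/15 + 16/14 + ... + 16/2 + 16/1 = 16·H_{16}.
H_{16} = 3.381, so E[T] = 54.092.

54.09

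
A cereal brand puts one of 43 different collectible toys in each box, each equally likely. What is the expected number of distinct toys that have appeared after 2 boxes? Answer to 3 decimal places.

1.977

For each toy, P(seen in 2 boxes) = 1 - (42/43)^2 = 0.0460.
By linearity of expectation, E[distinct seen] = 43·(1 - (42/43)^2) = 1.9767.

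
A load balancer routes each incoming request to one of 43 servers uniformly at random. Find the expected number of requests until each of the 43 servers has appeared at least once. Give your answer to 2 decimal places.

187.05

After k distinct servers have appeared, the next request gives a new one with probability (43-k)/43, so the expected wait for the (k+1)-th is 43/(43-k).
E[T] = 43/43 + 43/42 + 43/41 + ... + 43/2 + 43/1 = 43·H_{43}.
H_{43} = 4.350, so E[T] = 187.050.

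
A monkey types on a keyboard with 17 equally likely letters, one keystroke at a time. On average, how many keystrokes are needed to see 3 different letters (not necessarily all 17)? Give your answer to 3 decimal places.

3.196

With k distinct letters already seen, the next new one arrives after an expected 17/(17-k) keystrokes.
Sum over k = 0,...,2: E = 17/17 + 17/16 + 17/15 = 3.1958.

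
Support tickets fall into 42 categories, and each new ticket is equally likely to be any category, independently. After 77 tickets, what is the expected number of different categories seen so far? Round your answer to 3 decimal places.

For each category, P(seen in 77 tickets) = 1 - (41/42)^77 = 0.8436.
By linearity of expectation, E[distinct seen] = 42·(1 - (41/42)^77) = 35.4323.

35.432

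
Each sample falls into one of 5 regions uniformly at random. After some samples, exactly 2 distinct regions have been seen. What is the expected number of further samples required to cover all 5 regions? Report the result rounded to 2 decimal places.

The wait to go from k to k+1 distinct regions is geometric with mean 5/(5-k).
Sum over k = 2,...,4: E = 5/3 + 5/2 + 5/1 = 9.167.

9.17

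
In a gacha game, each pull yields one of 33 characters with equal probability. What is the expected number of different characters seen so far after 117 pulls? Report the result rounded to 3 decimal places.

For each character, P(seen in 117 pulls) = 1 - (32/33)^117 = 0.9727.
By linearity of expectation, E[distinct seen] = 33·(1 - (32/33)^117) = 32.0986.

32.099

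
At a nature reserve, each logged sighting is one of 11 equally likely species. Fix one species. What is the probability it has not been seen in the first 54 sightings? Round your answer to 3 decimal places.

0.006

Each sighting misses the fixed species with probability (11-1)/11 = 10/11, independently.
P(still missing after 54) = (10/11)^54 = 0.0058.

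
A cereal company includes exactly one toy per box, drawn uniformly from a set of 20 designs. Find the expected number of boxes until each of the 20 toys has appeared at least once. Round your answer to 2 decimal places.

71.95

After k distinct toys have appeared, the next box gives a new one with probability (20-k)/20, so the expected wait for the (k+1)-th is 20/(20-k).
E[T] = 20/20 + 20/19 + 20/18 + ... + 20/2 + 20/1 = 20·H_{20}.
H_{20} = 3.598, so E[T] = 71.955.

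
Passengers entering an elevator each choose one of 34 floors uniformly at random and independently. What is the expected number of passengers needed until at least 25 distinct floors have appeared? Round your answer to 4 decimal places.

With k distinct floors already seen, the next new one arrives after an expected 34/(34-k) passengers.
Sum over k = 0,...,24: E = 34/34 + 34/33 + 34/32 + ... + 34/11 + 34/10 = 43.83422.

43.8342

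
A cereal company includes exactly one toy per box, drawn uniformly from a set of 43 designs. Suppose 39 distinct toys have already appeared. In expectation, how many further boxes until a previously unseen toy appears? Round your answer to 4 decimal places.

10.7500

The number of boxes until the next new toy is geometric with success probability 4/43, so its mean is 43/4.
E = 43/4 = 10.75000.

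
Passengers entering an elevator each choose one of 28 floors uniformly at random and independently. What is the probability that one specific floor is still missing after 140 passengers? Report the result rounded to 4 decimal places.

0.0061

Each passenger misses the fixed floor with probability (28-1)/28 = 27/28, independently.
P(still missing after 140) = (27/28)^140 = 0.00615.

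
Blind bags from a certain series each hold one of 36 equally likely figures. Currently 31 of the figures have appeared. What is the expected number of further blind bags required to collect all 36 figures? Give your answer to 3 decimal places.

82.200

The wait to go from k to k+1 distinct figures is geometric with mean 36/(36-k).
Sum over k = 31,...,35: E = 36/5 + 36/4 + 36/3 + 36/2 + 36/1 = 82.2000.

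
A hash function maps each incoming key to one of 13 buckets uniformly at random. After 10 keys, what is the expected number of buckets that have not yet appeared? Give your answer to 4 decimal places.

5.8388

For each bucket, P(unseen after 10) = (12/13)^10 = 0.44914.
By linearity of expectation, E[unseen] = 13·(12/13)^10 = 5.83878.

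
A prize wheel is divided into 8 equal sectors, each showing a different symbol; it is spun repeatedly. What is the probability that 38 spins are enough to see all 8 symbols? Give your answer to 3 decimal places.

0.950

Let A_i be the event that symbol i is missing after 38 spins. By inclusion–exclusion on the A_i,
P(all seen) = Σ_{j=0}^{8} (-1)^j C(8,j)((8-j)/8)^38
= 1.0000 - 0.0500 + 0.0005 - 0.0000 + 0.0000 - 0.0000 + 0.0000 - 0.0000 + 0.0000
= 0.9505.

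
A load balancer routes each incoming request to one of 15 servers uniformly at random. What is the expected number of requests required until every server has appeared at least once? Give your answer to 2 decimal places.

49.77

Split into phases: going from k distinct to k+1 distinct takes on average 15/(15-k) requests.
E[T] = 15/15 + 15/14 + 15/13 + ... + 15/2 + 15/1 = 15·H_{15}.
H_{15} = 3.318, so E[T] = 49.773.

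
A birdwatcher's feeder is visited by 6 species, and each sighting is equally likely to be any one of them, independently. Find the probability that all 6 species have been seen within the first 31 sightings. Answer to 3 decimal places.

0.979

By inclusion–exclusion over which species are missing,
P(all seen) = Σ_{j=0}^{6} (-1)^j C(6,j)((6-j)/6)^31
= 1.0000 - 0.0211 + 0.0001 - 0.0000 + 0.0000 - 0.0000 + 0.0000
= 0.9790.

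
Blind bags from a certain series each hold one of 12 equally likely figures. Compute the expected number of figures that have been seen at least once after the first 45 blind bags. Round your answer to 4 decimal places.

11.7608

For each figure, P(seen in 45 blind bags) = 1 - (11/12)^45 = 0.98007.
By linearity of expectation, E[distinct seen] = 12·(1 - (11/12)^45) = 11.76084.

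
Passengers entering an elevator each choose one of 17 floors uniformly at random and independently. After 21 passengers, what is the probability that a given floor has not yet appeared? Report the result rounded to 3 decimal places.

Each passenger misses the fixed floor with probability (17-1)/17 = 16/17, independently.
P(still missing after 21) = (16/17)^21 = 0.2800.

0.280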